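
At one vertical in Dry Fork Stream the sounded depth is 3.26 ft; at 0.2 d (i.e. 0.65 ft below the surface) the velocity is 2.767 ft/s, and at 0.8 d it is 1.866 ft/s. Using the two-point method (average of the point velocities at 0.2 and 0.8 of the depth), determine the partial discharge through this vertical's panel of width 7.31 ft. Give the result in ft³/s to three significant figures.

v̄ = (2.767 + 1.866) / 2 = 2.317 ft/s
q = v̄ × d × w = 2.317 × 3.26 × 7.31 = 55.20 ft³/s

55.2 ft³/s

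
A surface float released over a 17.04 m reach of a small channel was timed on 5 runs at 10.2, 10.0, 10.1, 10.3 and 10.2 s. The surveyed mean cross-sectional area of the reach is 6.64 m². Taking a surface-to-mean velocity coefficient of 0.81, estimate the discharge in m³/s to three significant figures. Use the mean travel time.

t̄ = (10.2 + 10.0 + 10.1 + 10.3 + 10.2) / 5 = 10.16 s
v_surface = L / t̄ = 17.04 / 10.16 = 1.677 m/s
v_mean = 0.81 × 1.677 = 1.359 m/s
Q = A × v_mean = 6.64 × 1.359 = 9.020 m³/s

9.02 m³/s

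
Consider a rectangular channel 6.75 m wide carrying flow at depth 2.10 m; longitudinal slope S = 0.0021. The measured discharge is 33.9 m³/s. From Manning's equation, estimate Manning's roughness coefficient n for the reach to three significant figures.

0.0228

A = b·y = 6.75 × 2.10 = 14.18 m²
P = b + 2y = 6.75 + 2×2.10 = 10.95 m
R = A/P = 14.18/10.95 = 1.295 m
n = (1/Q)·A·R^(2/3)·S^(1/2) = (1/33.9) × 14.18 × 1.188 × 0.04583 = 0.02276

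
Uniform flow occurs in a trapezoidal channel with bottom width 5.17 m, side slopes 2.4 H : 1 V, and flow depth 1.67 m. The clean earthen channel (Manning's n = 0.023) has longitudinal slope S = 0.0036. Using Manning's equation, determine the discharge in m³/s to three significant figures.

A = (b + z·y)·y = (5.17 + 2.4×1.67)×1.67 = 15.33 m²
P = b + 2y√(1+z²) = 5.17 + 2×1.67×√(1+2.4²) = 13.85 m
R = A/P = 15.33/13.85 = 1.106 m
Q = (1/n)·A·R^(2/3)·S^(1/2) = (1/0.023) × 15.33 × 1.106^(2/3) × 0.0036^(1/2) = 42.77 m³/s

42.8 m³/s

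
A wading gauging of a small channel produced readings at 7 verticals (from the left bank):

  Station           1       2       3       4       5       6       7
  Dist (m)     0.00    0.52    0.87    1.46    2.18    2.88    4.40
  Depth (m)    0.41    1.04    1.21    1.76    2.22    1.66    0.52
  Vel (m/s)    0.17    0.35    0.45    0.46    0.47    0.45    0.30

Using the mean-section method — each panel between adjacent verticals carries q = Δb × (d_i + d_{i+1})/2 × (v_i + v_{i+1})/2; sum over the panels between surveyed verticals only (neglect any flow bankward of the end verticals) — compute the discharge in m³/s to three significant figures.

2.57 m³/s

Panel 1-2: Δb = 0.52 m, d̄ = (0.41+1.04)/2 = 0.725, v̄ = (0.17+0.35)/2 = 0.26 → q = 0.52×0.725×0.26 = 0.09802 m³/s
Panel 2-3: Δb = 0.35 m, d̄ = (1.04+1.21)/2 = 1.125, v̄ = (0.35+0.45)/2 = 0.4 → q = 0.35×1.125×0.4 = 0.1575 m³/s
Panel 3-4: Δb = 0.59 m, d̄ = (1.21+1.76)/2 = 1.485, v̄ = (0.45+0.46)/2 = 0.455 → q = 0.59×1.485×0.455 = 0.3986 m³/s
Panel 4-5: Δb = 0.72 m, d̄ = (1.76+2.22)/2 = 1.99, v̄ = (0.46+0.47)/2 = 0.465 → q = 0.72×1.99×0.465 = 0.6663 m³/s
Panel 5-6: Δb = 0.7 m, d̄ = (2.22+1.66)/2 = 1.94, v̄ = (0.47+0.45)/2 = 0.46 → q = 0.7×1.94×0.46 = 0.6247 m³/s
Panel 6-7: Δb = 1.52 m, d̄ = (1.66+0.52)/2 = 1.09, v̄ = (0.45+0.30)/2 = 0.375 → q = 1.52×1.09×0.375 = 0.6213 m³/s
Q = Σ q = 2.566 m³/s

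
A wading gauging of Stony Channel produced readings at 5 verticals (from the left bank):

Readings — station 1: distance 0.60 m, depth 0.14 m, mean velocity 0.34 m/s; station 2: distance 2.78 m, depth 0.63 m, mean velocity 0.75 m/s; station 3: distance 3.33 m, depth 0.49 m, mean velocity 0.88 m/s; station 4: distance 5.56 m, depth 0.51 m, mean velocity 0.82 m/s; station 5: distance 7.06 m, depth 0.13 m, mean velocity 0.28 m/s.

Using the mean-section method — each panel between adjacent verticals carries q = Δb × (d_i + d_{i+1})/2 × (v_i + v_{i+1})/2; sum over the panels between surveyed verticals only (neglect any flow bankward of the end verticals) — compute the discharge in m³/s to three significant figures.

Panel 1-2: Δb = 2.18 m, d̄ = (0.14+0.63)/2 = 0.385, v̄ = (0.34+0.75)/2 = 0.545 → q = 2.18×0.385×0.545 = 0.4574 m³/s
Panel 2-3: Δb = 0.55 m, d̄ = (0.63+0.49)/2 = 0.56, v̄ = (0.75+0.88)/2 = 0.815 → q = 0.55×0.56×0.815 = 0.2510 m³/s
Panel 3-4: Δb = 2.23 m, d̄ = (0.49+0.51)/2 = 0.5, v̄ = (0.88+0.82)/2 = 0.85 → q = 2.23×0.5×0.85 = 0.9478 m³/s
Panel 4-5: Δb = 1.5 m, d̄ = (0.51+0.13)/2 = 0.32, v̄ = (0.82+0.28)/2 = 0.55 → q = 1.5×0.32×0.55 = 0.2640 m³/s
Q = Σ q = 1.920 m³/s

1.92 m³/s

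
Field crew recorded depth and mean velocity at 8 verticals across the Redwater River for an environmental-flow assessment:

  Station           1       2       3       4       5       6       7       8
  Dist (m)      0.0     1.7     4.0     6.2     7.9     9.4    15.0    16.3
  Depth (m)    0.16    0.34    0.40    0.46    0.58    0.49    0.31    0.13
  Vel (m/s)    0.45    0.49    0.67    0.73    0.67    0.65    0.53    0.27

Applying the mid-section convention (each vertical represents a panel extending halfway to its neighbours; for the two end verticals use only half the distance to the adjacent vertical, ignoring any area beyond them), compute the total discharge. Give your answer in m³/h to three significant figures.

14400 m³/h

w_1 = (1.7 − 0.0)/2 = 0.85 m; q_1 = 0.45 × 0.16 × 0.85 = 0.06120 m³/s
w_2 = (4.0 − 0.0)/2 = 2 m; q_2 = 0.49 × 0.34 × 2 = 0.3332 m³/s
w_3 = (6.2 − 1.7)/2 = 2.25 m; q_3 = 0.67 × 0.40 × 2.25 = 0.6030 m³/s
w_4 = (7.9 − 4.0)/2 = 1.95 m; q_4 = 0.73 × 0.46 × 1.95 = 0.6548 m³/s
w_5 = (9.4 − 6.2)/2 = 1.6 m; q_5 = 0.67 × 0.58 × 1.6 = 0.6218 m³/s
w_6 = (15.0 − 7.9)/2 = 3.55 m; q_6 = 0.65 × 0.49 × 3.55 = 1.131 m³/s
w_7 = (16.3 − 9.4)/2 = 3.45 m; q_7 = 0.53 × 0.31 × 3.45 = 0.5668 m³/s
w_8 = (16.3 − 15.0)/2 = 0.65 m; q_8 = 0.27 × 0.13 × 0.65 = 0.02282 m³/s
Q = Σ qᵢ = 3.994 m³/s
= 3.994 × 3600 = 14380 m³/h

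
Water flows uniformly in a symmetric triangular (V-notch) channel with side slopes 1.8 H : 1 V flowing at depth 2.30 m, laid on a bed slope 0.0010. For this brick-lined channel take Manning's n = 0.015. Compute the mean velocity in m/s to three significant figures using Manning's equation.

A = z·y² = 1.8×2.30² = 9.522 m²
P = 2y√(1+z²) = 2×2.30×√(1+1.8²) = 9.472 m
R = A/P = 9.522/9.472 = 1.005 m
Q = (1/n)·A·R^(2/3)·S^(1/2) = (1/0.015) × 9.522 × 1.005^(2/3) × 0.0010^(1/2) = 20.14 m³/s
V = Q/A = 20.14/9.522 = 2.116 m/s

2.12 m/s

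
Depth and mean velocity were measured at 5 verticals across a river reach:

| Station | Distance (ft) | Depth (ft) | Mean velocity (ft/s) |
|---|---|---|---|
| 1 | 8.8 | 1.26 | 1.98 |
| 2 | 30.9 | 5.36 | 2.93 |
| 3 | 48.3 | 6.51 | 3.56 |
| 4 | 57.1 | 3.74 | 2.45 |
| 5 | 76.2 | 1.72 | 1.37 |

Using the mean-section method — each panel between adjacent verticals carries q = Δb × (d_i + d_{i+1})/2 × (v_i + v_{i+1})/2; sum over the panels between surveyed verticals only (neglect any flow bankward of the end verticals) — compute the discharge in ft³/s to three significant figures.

Panel 1-2: Δb = 22.1 ft, d̄ = (1.26+5.36)/2 = 3.31, v̄ = (1.98+2.93)/2 = 2.455 → q = 22.1×3.31×2.455 = 179.6 ft³/s
Panel 2-3: Δb = 17.4 ft, d̄ = (5.36+6.51)/2 = 5.935, v̄ = (2.93+3.56)/2 = 3.245 → q = 17.4×5.935×3.245 = 335.1 ft³/s
Panel 3-4: Δb = 8.8 ft, d̄ = (6.51+3.74)/2 = 5.125, v̄ = (3.56+2.45)/2 = 3.005 → q = 8.8×5.125×3.005 = 135.5 ft³/s
Panel 4-5: Δb = 19.1 ft, d̄ = (3.74+1.72)/2 = 2.73, v̄ = (2.45+1.37)/2 = 1.91 → q = 19.1×2.73×1.91 = 99.59 ft³/s
Q = Σ q = 749.8 ft³/s

750 ft³/s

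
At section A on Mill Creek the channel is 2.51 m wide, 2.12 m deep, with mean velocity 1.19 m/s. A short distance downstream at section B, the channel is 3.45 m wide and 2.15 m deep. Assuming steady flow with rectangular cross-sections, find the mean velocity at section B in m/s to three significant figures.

Q = A₁V₁ = (2.51×2.12) × 1.19 = 6.332 m³/s
A₂ = 3.45 × 2.15 = 7.418 m²
V₂ = Q/A₂ = 6.332/7.418 = 0.8537 m/s

0.854 m/s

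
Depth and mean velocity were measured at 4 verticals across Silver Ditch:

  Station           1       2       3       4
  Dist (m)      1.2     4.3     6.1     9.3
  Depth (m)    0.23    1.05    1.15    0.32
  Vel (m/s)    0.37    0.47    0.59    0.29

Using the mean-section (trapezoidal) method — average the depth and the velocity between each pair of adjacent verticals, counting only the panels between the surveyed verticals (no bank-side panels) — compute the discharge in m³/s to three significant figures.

Panel 1-2: Δb = 3.1 m, d̄ = (0.23+1.05)/2 = 0.64, v̄ = (0.37+0.47)/2 = 0.42 → q = 3.1×0.64×0.42 = 0.8333 m³/s
Panel 2-3: Δb = 1.8 m, d̄ = (1.05+1.15)/2 = 1.1, v̄ = (0.47+0.59)/2 = 0.53 → q = 1.8×1.1×0.53 = 1.049 m³/s
Panel 3-4: Δb = 3.2 m, d̄ = (1.15+0.32)/2 = 0.735, v̄ = (0.59+0.29)/2 = 0.44 → q = 3.2×0.735×0.44 = 1.035 m³/s
Q = Σ q = 2.918 m³/s

2.92 m³/s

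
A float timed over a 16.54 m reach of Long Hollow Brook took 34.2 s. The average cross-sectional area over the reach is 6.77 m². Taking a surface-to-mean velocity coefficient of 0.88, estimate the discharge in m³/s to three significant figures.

v_surface = L / t̄ = 16.54 / 34.2 = 0.4836 m/s
v_mean = 0.88 × 0.4836 = 0.4256 m/s
Q = A × v_mean = 6.77 × 0.4256 = 2.881 m³/s

2.88 m³/s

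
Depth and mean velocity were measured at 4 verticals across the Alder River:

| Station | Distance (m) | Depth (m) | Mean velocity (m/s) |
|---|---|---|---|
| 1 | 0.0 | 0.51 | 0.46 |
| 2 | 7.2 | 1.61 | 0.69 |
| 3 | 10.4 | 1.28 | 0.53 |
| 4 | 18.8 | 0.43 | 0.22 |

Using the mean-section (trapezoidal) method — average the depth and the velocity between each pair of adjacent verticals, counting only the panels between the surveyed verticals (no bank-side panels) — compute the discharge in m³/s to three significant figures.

Panel 1-2: Δb = 7.2 m, d̄ = (0.51+1.61)/2 = 1.06, v̄ = (0.46+0.69)/2 = 0.575 → q = 7.2×1.06×0.575 = 4.388 m³/s
Panel 2-3: Δb = 3.2 m, d̄ = (1.61+1.28)/2 = 1.445, v̄ = (0.69+0.53)/2 = 0.61 → q = 3.2×1.445×0.61 = 2.821 m³/s
Panel 3-4: Δb = 8.4 m, d̄ = (1.28+0.43)/2 = 0.855, v̄ = (0.53+0.22)/2 = 0.375 → q = 8.4×0.855×0.375 = 2.693 m³/s
Q = Σ q = 9.902 m³/s

9.90 m³/s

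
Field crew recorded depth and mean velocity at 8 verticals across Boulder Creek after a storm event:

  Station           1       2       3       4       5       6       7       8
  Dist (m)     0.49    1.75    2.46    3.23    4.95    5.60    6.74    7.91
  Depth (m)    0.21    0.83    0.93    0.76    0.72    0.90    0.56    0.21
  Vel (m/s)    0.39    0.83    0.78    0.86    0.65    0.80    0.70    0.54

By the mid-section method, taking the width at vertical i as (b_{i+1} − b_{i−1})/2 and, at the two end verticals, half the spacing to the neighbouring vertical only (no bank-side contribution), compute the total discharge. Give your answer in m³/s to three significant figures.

w_1 = (1.75 − 0.49)/2 = 0.63 m; q_1 = 0.39 × 0.21 × 0.63 = 0.05160 m³/s
w_2 = (2.46 − 0.49)/2 = 0.985 m; q_2 = 0.83 × 0.83 × 0.985 = 0.6786 m³/s
w_3 = (3.23 − 1.75)/2 = 0.74 m; q_3 = 0.78 × 0.93 × 0.74 = 0.5368 m³/s
w_4 = (4.95 − 2.46)/2 = 1.245 m; q_4 = 0.86 × 0.76 × 1.245 = 0.8137 m³/s
w_5 = (5.60 − 3.23)/2 = 1.185 m; q_5 = 0.65 × 0.72 × 1.185 = 0.5546 m³/s
w_6 = (6.74 − 4.95)/2 = 0.895 m; q_6 = 0.80 × 0.90 × 0.895 = 0.6444 m³/s
w_7 = (7.91 − 5.60)/2 = 1.155 m; q_7 = 0.70 × 0.56 × 1.155 = 0.4528 m³/s
w_8 = (7.91 − 6.74)/2 = 0.585 m; q_8 = 0.54 × 0.21 × 0.585 = 0.06634 m³/s
Q = Σ qᵢ = 3.799 m³/s

3.80 m³/s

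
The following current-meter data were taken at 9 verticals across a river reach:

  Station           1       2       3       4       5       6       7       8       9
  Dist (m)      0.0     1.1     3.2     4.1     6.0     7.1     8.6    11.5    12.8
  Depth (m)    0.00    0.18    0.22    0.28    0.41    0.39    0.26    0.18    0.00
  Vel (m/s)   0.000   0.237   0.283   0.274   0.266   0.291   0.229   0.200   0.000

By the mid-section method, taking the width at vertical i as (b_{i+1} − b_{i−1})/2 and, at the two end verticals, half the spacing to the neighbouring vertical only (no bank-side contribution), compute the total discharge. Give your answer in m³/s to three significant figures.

0.787 m³/s

w_2 = (3.2 − 0.0)/2 = 1.6 m; q_2 = 0.237 × 0.18 × 1.6 = 0.06826 m³/s
w_3 = (4.1 − 1.1)/2 = 1.5 m; q_3 = 0.283 × 0.22 × 1.5 = 0.09339 m³/s
w_4 = (6.0 − 3.2)/2 = 1.4 m; q_4 = 0.274 × 0.28 × 1.4 = 0.1074 m³/s
w_5 = (7.1 − 4.1)/2 = 1.5 m; q_5 = 0.266 × 0.41 × 1.5 = 0.1636 m³/s
w_6 = (8.6 − 6.0)/2 = 1.3 m; q_6 = 0.291 × 0.39 × 1.3 = 0.1475 m³/s
w_7 = (11.5 − 7.1)/2 = 2.2 m; q_7 = 0.229 × 0.26 × 2.2 = 0.1310 m³/s
w_8 = (12.8 − 8.6)/2 = 2.1 m; q_8 = 0.200 × 0.18 × 2.1 = 0.07560 m³/s
Stations 1, 9 contribute zero (depth or velocity is 0).
Q = Σ qᵢ = 0.7868 m³/s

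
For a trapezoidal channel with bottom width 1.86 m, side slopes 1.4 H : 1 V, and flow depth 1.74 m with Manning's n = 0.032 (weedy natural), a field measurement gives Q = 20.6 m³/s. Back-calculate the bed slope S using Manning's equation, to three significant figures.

A = (b + z·y)·y = (1.86 + 1.4×1.74)×1.74 = 7.475 m²
P = b + 2y√(1+z²) = 1.86 + 2×1.74×√(1+1.4²) = 7.847 m
R = A/P = 7.475/7.847 = 0.9526 m
S = (Q·n / (1·A·R^(2/3)))² = (20.6×0.032 / (1×7.475×0.9681))² = 0.008297

0.00830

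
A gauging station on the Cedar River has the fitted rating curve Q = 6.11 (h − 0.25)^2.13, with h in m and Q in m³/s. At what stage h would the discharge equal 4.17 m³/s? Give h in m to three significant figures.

1.09 m

h − h₀ = (Q/C)^(1/b) = (4.17/6.11)^(1/2.13) = 0.8358 m
h = 0.25 + 0.8358 = 1.086 m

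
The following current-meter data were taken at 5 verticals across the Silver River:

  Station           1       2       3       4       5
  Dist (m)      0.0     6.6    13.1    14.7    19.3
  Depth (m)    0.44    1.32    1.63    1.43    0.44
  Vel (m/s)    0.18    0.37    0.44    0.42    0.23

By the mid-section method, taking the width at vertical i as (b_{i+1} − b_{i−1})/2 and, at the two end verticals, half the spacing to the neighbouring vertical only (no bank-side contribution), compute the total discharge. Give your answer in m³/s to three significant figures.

w_1 = (6.6 − 0.0)/2 = 3.3 m; q_1 = 0.18 × 0.44 × 3.3 = 0.2614 m³/s
w_2 = (13.1 − 0.0)/2 = 6.55 m; q_2 = 0.37 × 1.32 × 6.55 = 3.199 m³/s
w_3 = (14.7 − 6.6)/2 = 4.05 m; q_3 = 0.44 × 1.63 × 4.05 = 2.905 m³/s
w_4 = (19.3 − 13.1)/2 = 3.1 m; q_4 = 0.42 × 1.43 × 3.1 = 1.862 m³/s
w_5 = (19.3 − 14.7)/2 = 2.3 m; q_5 = 0.23 × 0.44 × 2.3 = 0.2328 m³/s
Q = Σ qᵢ = 8.460 m³/s

8.46 m³/s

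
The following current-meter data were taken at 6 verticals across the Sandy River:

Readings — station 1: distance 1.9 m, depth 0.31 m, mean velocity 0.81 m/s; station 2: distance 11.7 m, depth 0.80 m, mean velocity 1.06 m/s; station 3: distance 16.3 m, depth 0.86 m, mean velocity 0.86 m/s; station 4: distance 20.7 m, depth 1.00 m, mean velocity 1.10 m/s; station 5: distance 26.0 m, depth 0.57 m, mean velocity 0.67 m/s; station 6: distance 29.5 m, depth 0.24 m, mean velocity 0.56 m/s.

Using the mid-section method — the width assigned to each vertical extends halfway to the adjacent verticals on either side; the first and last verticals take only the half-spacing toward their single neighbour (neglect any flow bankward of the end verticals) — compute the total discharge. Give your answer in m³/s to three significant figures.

17.9 m³/s

w_1 = (11.7 − 1.9)/2 = 4.9 m; q_1 = 0.81 × 0.31 × 4.9 = 1.230 m³/s
w_2 = (16.3 − 1.9)/2 = 7.2 m; q_2 = 1.06 × 0.80 × 7.2 = 6.106 m³/s
w_3 = (20.7 − 11.7)/2 = 4.5 m; q_3 = 0.86 × 0.86 × 4.5 = 3.328 m³/s
w_4 = (26.0 − 16.3)/2 = 4.85 m; q_4 = 1.10 × 1.00 × 4.85 = 5.335 m³/s
w_5 = (29.5 − 20.7)/2 = 4.4 m; q_5 = 0.67 × 0.57 × 4.4 = 1.680 m³/s
w_6 = (29.5 − 26.0)/2 = 1.75 m; q_6 = 0.56 × 0.24 × 1.75 = 0.2352 m³/s
Q = Σ qᵢ = 17.91 m³/s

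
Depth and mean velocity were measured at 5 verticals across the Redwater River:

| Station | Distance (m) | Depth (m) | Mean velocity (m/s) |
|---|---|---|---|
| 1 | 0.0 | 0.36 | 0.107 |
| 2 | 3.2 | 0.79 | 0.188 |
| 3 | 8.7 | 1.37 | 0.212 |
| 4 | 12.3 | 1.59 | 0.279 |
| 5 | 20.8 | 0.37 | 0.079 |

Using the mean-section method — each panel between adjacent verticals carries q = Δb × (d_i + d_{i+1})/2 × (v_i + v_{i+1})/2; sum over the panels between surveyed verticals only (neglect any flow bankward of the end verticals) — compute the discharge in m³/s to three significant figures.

Panel 1-2: Δb = 3.2 m, d̄ = (0.36+0.79)/2 = 0.575, v̄ = (0.107+0.188)/2 = 0.1475 → q = 3.2×0.575×0.1475 = 0.2714 m³/s
Panel 2-3: Δb = 5.5 m, d̄ = (0.79+1.37)/2 = 1.08, v̄ = (0.188+0.212)/2 = 0.2 → q = 5.5×1.08×0.2 = 1.188 m³/s
Panel 3-4: Δb = 3.6 m, d̄ = (1.37+1.59)/2 = 1.48, v̄ = (0.212+0.279)/2 = 0.2455 → q = 3.6×1.48×0.2455 = 1.308 m³/s
Panel 4-5: Δb = 8.5 m, d̄ = (1.59+0.37)/2 = 0.98, v̄ = (0.279+0.079)/2 = 0.179 → q = 8.5×0.98×0.179 = 1.491 m³/s
Q = Σ q = 4.258 m³/s

4.26 m³/s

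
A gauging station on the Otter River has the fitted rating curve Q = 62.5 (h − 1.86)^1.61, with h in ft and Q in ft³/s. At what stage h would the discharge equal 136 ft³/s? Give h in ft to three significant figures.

h − h₀ = (Q/C)^(1/b) = (136/62.5)^(1/1.61) = 1.621 ft
h = 1.86 + 1.621 = 3.481 ft

3.48 ft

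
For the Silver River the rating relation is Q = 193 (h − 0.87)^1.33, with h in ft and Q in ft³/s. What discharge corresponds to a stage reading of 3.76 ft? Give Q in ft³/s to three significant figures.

Q = 193 × (3.76 − 0.87)^1.33 = 193 × 2.89^1.33 = 791.7 ft³/s

792 ft³/s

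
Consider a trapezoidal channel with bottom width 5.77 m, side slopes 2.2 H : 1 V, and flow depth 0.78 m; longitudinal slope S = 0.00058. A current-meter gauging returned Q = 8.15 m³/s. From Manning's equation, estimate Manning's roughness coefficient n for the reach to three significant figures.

A = (b + z·y)·y = (5.77 + 2.2×0.78)×0.78 = 5.839 m²
P = b + 2y√(1+z²) = 5.77 + 2×0.78×√(1+2.2²) = 9.540 m
R = A/P = 5.839/9.540 = 0.6121 m
n = (1/Q)·A·R^(2/3)·S^(1/2) = (1/8.15) × 5.839 × 0.7209 × 0.02408 = 0.01244

0.0124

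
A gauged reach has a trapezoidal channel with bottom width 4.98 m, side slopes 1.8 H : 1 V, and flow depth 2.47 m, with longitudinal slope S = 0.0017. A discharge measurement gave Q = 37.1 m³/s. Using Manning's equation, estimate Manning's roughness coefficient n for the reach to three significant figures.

A = (b + z·y)·y = (4.98 + 1.8×2.47)×2.47 = 23.28 m²
P = b + 2y√(1+z²) = 4.98 + 2×2.47×√(1+1.8²) = 15.15 m
R = A/P = 23.28/15.15 = 1.537 m
n = (1/Q)·A·R^(2/3)·S^(1/2) = (1/37.1) × 23.28 × 1.332 × 0.04123 = 0.03445

0.0345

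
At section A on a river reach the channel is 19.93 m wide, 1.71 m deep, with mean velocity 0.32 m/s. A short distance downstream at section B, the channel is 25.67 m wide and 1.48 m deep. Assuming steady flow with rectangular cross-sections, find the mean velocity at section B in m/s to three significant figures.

0.287 m/s

Q = A₁V₁ = (19.93×1.71) × 0.32 = 10.91 m³/s
A₂ = 25.67 × 1.48 = 37.99 m²
V₂ = Q/A₂ = 10.91/37.99 = 0.2871 m/s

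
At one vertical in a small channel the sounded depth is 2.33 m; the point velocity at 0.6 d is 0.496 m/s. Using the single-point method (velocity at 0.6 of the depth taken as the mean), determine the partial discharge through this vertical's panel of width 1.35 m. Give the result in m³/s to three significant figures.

v̄ = v₀.₆ = 0.496 m/s
q = v̄ × d × w = 0.4960 × 2.33 × 1.35 = 1.560 m³/s

1.56 m³/s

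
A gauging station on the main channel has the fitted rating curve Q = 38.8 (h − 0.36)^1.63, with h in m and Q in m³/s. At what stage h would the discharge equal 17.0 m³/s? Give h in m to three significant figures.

0.963 m

h − h₀ = (Q/C)^(1/b) = (17.0/38.8)^(1/1.63) = 0.6027 m
h = 0.36 + 0.6027 = 0.9627 m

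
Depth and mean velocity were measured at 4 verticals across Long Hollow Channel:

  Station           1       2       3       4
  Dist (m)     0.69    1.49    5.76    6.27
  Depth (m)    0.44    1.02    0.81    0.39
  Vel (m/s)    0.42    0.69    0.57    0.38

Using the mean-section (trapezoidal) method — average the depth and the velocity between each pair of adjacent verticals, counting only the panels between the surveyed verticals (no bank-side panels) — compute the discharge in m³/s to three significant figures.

2.93 m³/s

Panel 1-2: Δb = 0.8 m, d̄ = (0.44+1.02)/2 = 0.73, v̄ = (0.42+0.69)/2 = 0.555 → q = 0.8×0.73×0.555 = 0.3241 m³/s
Panel 2-3: Δb = 4.27 m, d̄ = (1.02+0.81)/2 = 0.915, v̄ = (0.69+0.57)/2 = 0.63 → q = 4.27×0.915×0.63 = 2.461 m³/s
Panel 3-4: Δb = 0.51 m, d̄ = (0.81+0.39)/2 = 0.6, v̄ = (0.57+0.38)/2 = 0.475 → q = 0.51×0.6×0.475 = 0.1454 m³/s
Q = Σ q = 2.931 m³/s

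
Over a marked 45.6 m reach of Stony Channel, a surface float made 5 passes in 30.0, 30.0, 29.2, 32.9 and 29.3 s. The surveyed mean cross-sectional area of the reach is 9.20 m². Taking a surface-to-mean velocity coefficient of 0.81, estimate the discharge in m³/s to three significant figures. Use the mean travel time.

t̄ = (30.0 + 30.0 + 29.2 + 32.9 + 29.3) / 5 = 30.28 s
v_surface = L / t̄ = 45.6 / 30.28 = 1.506 m/s
v_mean = 0.81 × 1.506 = 1.220 m/s
Q = A × v_mean = 9.20 × 1.220 = 11.22 m³/s

11.2 m³/s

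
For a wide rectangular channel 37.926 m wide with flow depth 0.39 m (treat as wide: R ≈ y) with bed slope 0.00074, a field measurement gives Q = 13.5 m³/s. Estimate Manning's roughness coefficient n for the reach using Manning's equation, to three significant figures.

0.0159

A = b·y = 37.926 × 0.39 = 14.79 m²
Wide channel: R ≈ y = 0.39 m
n = (1/Q)·A·R^(2/3)·S^(1/2) = (1/13.5) × 14.79 × 0.5338 × 0.02720 = 0.01591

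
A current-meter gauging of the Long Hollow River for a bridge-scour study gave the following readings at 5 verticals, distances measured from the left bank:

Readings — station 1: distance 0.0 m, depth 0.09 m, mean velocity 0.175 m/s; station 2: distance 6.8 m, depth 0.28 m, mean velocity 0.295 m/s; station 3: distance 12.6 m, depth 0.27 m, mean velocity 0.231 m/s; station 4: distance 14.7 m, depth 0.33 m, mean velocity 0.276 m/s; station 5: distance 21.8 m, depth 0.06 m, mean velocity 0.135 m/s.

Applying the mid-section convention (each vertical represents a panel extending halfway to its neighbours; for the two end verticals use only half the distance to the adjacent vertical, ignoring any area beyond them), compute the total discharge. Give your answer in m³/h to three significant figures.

w_1 = (6.8 − 0.0)/2 = 3.4 m; q_1 = 0.175 × 0.09 × 3.4 = 0.05355 m³/s
w_2 = (12.6 − 0.0)/2 = 6.3 m; q_2 = 0.295 × 0.28 × 6.3 = 0.5204 m³/s
w_3 = (14.7 − 6.8)/2 = 3.95 m; q_3 = 0.231 × 0.27 × 3.95 = 0.2464 m³/s
w_4 = (21.8 − 12.6)/2 = 4.6 m; q_4 = 0.276 × 0.33 × 4.6 = 0.4190 m³/s
w_5 = (21.8 − 14.7)/2 = 3.55 m; q_5 = 0.135 × 0.06 × 3.55 = 0.02876 m³/s
Q = Σ qᵢ = 1.268 m³/s
= 1.268 × 3600 = 4565 m³/h

4560 m³/h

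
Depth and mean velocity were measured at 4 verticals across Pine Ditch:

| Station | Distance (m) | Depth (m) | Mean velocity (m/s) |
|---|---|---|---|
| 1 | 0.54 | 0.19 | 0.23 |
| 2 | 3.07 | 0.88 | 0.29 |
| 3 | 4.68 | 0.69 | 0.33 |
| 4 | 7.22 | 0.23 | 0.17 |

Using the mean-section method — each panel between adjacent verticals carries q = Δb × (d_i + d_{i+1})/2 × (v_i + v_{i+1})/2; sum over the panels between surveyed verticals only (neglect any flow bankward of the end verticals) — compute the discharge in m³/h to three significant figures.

3730 m³/h

Panel 1-2: Δb = 2.53 m, d̄ = (0.19+0.88)/2 = 0.535, v̄ = (0.23+0.29)/2 = 0.26 → q = 2.53×0.535×0.26 = 0.3519 m³/s
Panel 2-3: Δb = 1.61 m, d̄ = (0.88+0.69)/2 = 0.785, v̄ = (0.29+0.33)/2 = 0.31 → q = 1.61×0.785×0.31 = 0.3918 m³/s
Panel 3-4: Δb = 2.54 m, d̄ = (0.69+0.23)/2 = 0.46, v̄ = (0.33+0.17)/2 = 0.25 → q = 2.54×0.46×0.25 = 0.2921 m³/s
Q = Σ q = 1.036 m³/s
= 1.036 × 3600 = 3729 m³/h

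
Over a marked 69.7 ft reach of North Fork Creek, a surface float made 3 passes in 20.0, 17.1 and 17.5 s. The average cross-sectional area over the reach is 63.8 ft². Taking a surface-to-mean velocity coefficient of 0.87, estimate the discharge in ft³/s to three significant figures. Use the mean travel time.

213 ft³/s

t̄ = (20.0 + 17.1 + 17.5) / 3 = 18.2 s
v_surface = L / t̄ = 69.7 / 18.2 = 3.830 ft/s
v_mean = 0.87 × 3.830 = 3.332 ft/s
Q = A × v_mean = 63.8 × 3.332 = 212.6 ft³/s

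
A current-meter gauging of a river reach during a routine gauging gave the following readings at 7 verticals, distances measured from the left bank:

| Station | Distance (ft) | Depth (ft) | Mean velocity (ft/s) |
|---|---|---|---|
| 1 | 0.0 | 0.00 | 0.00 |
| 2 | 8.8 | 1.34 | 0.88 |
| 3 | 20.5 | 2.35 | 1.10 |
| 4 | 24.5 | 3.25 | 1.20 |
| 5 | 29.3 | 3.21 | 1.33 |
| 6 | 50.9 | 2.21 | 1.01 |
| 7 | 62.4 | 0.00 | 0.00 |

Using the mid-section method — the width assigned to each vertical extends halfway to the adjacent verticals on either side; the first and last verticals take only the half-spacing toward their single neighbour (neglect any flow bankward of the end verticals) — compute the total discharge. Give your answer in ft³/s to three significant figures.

w_2 = (20.5 − 0.0)/2 = 10.25 ft; q_2 = 0.88 × 1.34 × 10.25 = 12.09 ft³/s
w_3 = (24.5 − 8.8)/2 = 7.85 ft; q_3 = 1.10 × 2.35 × 7.85 = 20.29 ft³/s
w_4 = (29.3 − 20.5)/2 = 4.4 ft; q_4 = 1.20 × 3.25 × 4.4 = 17.16 ft³/s
w_5 = (50.9 − 24.5)/2 = 13.2 ft; q_5 = 1.33 × 3.21 × 13.2 = 56.35 ft³/s
w_6 = (62.4 − 29.3)/2 = 16.55 ft; q_6 = 1.01 × 2.21 × 16.55 = 36.94 ft³/s
Stations 1, 7 contribute zero (depth or velocity is 0).
Q = Σ qᵢ = 142.8 ft³/s

143 ft³/s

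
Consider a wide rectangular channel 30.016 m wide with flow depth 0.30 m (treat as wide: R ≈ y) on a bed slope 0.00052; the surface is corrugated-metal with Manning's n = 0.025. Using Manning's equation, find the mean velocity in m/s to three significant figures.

0.409 m/s

A = b·y = 30.016 × 0.30 = 9.005 m²
Wide channel: R ≈ y = 0.30 m
Q = (1/n)·A·R^(2/3)·S^(1/2) = (1/0.025) × 9.005 × 0.3000^(2/3) × 0.00052^(1/2) = 3.681 m³/s
V = Q/A = 3.681/9.005 = 0.4088 m/s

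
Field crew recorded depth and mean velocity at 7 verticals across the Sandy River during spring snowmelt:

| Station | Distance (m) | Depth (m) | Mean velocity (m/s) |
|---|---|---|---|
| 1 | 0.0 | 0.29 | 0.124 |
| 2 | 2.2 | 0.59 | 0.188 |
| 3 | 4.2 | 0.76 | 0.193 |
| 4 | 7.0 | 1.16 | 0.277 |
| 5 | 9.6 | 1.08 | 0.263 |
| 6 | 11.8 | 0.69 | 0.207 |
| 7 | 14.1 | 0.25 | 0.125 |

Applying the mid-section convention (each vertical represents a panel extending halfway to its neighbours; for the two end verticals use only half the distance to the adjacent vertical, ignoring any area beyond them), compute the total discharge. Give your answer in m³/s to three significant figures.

2.53 m³/s

w_1 = (2.2 − 0.0)/2 = 1.1 m; q_1 = 0.124 × 0.29 × 1.1 = 0.03956 m³/s
w_2 = (4.2 − 0.0)/2 = 2.1 m; q_2 = 0.188 × 0.59 × 2.1 = 0.2329 m³/s
w_3 = (7.0 − 2.2)/2 = 2.4 m; q_3 = 0.193 × 0.76 × 2.4 = 0.3520 m³/s
w_4 = (9.6 − 4.2)/2 = 2.7 m; q_4 = 0.277 × 1.16 × 2.7 = 0.8676 m³/s
w_5 = (11.8 − 7.0)/2 = 2.4 m; q_5 = 0.263 × 1.08 × 2.4 = 0.6817 m³/s
w_6 = (14.1 − 9.6)/2 = 2.25 m; q_6 = 0.207 × 0.69 × 2.25 = 0.3214 m³/s
w_7 = (14.1 − 11.8)/2 = 1.15 m; q_7 = 0.125 × 0.25 × 1.15 = 0.03594 m³/s
Q = Σ qᵢ = 2.531 m³/s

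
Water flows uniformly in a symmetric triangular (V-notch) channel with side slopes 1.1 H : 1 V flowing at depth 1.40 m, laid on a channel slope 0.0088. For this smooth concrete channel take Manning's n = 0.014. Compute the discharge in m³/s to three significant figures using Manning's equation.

9.32 m³/s

A = z·y² = 1.1×1.40² = 2.156 m²
P = 2y√(1+z²) = 2×1.40×√(1+1.1²) = 4.162 m
R = A/P = 2.156/4.162 = 0.5180 m
Q = (1/n)·A·R^(2/3)·S^(1/2) = (1/0.014) × 2.156 × 0.5180^(2/3) × 0.0088^(1/2) = 9.317 m³/s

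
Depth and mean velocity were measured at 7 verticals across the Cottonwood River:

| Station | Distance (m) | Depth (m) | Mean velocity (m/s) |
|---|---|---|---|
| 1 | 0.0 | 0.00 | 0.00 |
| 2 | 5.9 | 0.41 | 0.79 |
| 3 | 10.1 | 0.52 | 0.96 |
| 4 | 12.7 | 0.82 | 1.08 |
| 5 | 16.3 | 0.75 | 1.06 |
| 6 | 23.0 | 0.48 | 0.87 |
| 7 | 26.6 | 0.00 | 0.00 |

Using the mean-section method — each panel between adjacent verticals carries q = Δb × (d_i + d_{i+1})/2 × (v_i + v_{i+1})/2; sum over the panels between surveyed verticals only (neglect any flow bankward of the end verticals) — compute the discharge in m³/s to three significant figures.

11.3 m³/s

Panel 1-2: Δb = 5.9 m, d̄ = (0.00+0.41)/2 = 0.205, v̄ = (0.00+0.79)/2 = 0.395 → q = 5.9×0.205×0.395 = 0.4778 m³/s
Panel 2-3: Δb = 4.2 m, d̄ = (0.41+0.52)/2 = 0.465, v̄ = (0.79+0.96)/2 = 0.875 → q = 4.2×0.465×0.875 = 1.709 m³/s
Panel 3-4: Δb = 2.6 m, d̄ = (0.52+0.82)/2 = 0.67, v̄ = (0.96+1.08)/2 = 1.02 → q = 2.6×0.67×1.02 = 1.777 m³/s
Panel 4-5: Δb = 3.6 m, d̄ = (0.82+0.75)/2 = 0.785, v̄ = (1.08+1.06)/2 = 1.07 → q = 3.6×0.785×1.07 = 3.024 m³/s
Panel 5-6: Δb = 6.7 m, d̄ = (0.75+0.48)/2 = 0.615, v̄ = (1.06+0.87)/2 = 0.965 → q = 6.7×0.615×0.965 = 3.976 m³/s
Panel 6-7: Δb = 3.6 m, d̄ = (0.48+0.00)/2 = 0.24, v̄ = (0.87+0.00)/2 = 0.435 → q = 3.6×0.24×0.435 = 0.3758 m³/s
Q = Σ q = 11.34 m³/s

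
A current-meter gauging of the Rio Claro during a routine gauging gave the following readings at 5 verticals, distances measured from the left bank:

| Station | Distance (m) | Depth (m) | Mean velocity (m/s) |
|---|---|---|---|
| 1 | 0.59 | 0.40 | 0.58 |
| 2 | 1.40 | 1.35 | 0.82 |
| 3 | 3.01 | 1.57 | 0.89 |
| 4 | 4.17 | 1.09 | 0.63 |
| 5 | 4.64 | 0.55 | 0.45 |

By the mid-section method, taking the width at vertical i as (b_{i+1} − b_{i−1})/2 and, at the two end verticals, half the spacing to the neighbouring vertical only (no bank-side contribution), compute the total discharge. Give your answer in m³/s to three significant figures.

w_1 = (1.40 − 0.59)/2 = 0.405 m; q_1 = 0.58 × 0.40 × 0.405 = 0.09396 m³/s
w_2 = (3.01 − 0.59)/2 = 1.21 m; q_2 = 0.82 × 1.35 × 1.21 = 1.339 m³/s
w_3 = (4.17 − 1.40)/2 = 1.385 m; q_3 = 0.89 × 1.57 × 1.385 = 1.935 m³/s
w_4 = (4.64 − 3.01)/2 = 0.815 m; q_4 = 0.63 × 1.09 × 0.815 = 0.5597 m³/s
w_5 = (4.64 − 4.17)/2 = 0.235 m; q_5 = 0.45 × 0.55 × 0.235 = 0.05816 m³/s
Q = Σ qᵢ = 3.987 m³/s

3.99 m³/s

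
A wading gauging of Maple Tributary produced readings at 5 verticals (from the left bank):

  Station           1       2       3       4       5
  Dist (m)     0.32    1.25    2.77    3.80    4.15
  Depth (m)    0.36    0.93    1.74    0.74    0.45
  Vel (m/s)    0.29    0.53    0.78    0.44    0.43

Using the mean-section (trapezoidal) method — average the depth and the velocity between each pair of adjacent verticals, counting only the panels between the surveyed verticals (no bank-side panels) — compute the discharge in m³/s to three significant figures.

Panel 1-2: Δb = 0.93 m, d̄ = (0.36+0.93)/2 = 0.645, v̄ = (0.29+0.53)/2 = 0.41 → q = 0.93×0.645×0.41 = 0.2459 m³/s
Panel 2-3: Δb = 1.52 m, d̄ = (0.93+1.74)/2 = 1.335, v̄ = (0.53+0.78)/2 = 0.655 → q = 1.52×1.335×0.655 = 1.329 m³/s
Panel 3-4: Δb = 1.03 m, d̄ = (1.74+0.74)/2 = 1.24, v̄ = (0.78+0.44)/2 = 0.61 → q = 1.03×1.24×0.61 = 0.7791 m³/s
Panel 4-5: Δb = 0.35 m, d̄ = (0.74+0.45)/2 = 0.595, v̄ = (0.44+0.43)/2 = 0.435 → q = 0.35×0.595×0.435 = 0.09059 m³/s
Q = Σ q = 2.445 m³/s

2.44 m³/s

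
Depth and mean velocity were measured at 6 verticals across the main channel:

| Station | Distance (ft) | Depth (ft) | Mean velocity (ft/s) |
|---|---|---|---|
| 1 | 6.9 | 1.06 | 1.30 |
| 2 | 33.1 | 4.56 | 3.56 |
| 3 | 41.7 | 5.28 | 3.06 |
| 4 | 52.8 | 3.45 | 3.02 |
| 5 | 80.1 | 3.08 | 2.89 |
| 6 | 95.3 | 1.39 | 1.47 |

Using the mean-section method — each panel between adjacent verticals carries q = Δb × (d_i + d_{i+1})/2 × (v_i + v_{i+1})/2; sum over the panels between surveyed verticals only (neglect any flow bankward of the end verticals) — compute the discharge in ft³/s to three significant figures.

Panel 1-2: Δb = 26.2 ft, d̄ = (1.06+4.56)/2 = 2.81, v̄ = (1.30+3.56)/2 = 2.43 → q = 26.2×2.81×2.43 = 178.9 ft³/s
Panel 2-3: Δb = 8.6 ft, d̄ = (4.56+5.28)/2 = 4.92, v̄ = (3.56+3.06)/2 = 3.31 → q = 8.6×4.92×3.31 = 140.1 ft³/s
Panel 3-4: Δb = 11.1 ft, d̄ = (5.28+3.45)/2 = 4.365, v̄ = (3.06+3.02)/2 = 3.04 → q = 11.1×4.365×3.04 = 147.3 ft³/s
Panel 4-5: Δb = 27.3 ft, d̄ = (3.45+3.08)/2 = 3.265, v̄ = (3.02+2.89)/2 = 2.955 → q = 27.3×3.265×2.955 = 263.4 ft³/s
Panel 5-6: Δb = 15.2 ft, d̄ = (3.08+1.39)/2 = 2.235, v̄ = (2.89+1.47)/2 = 2.18 → q = 15.2×2.235×2.18 = 74.06 ft³/s
Q = Σ q = 803.7 ft³/s

804 ft³/s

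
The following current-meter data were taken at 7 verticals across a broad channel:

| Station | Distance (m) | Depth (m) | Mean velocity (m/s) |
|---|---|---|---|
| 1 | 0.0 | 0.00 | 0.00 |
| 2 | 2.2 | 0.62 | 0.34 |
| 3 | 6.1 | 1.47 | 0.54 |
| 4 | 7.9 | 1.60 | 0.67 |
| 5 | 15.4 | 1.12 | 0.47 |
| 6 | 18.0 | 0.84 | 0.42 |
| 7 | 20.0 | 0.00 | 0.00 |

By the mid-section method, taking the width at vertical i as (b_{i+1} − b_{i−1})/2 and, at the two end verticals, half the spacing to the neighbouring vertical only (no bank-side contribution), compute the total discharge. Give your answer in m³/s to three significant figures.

w_2 = (6.1 − 0.0)/2 = 3.05 m; q_2 = 0.34 × 0.62 × 3.05 = 0.6429 m³/s
w_3 = (7.9 − 2.2)/2 = 2.85 m; q_3 = 0.54 × 1.47 × 2.85 = 2.262 m³/s
w_4 = (15.4 − 6.1)/2 = 4.65 m; q_4 = 0.67 × 1.60 × 4.65 = 4.985 m³/s
w_5 = (18.0 − 7.9)/2 = 5.05 m; q_5 = 0.47 × 1.12 × 5.05 = 2.658 m³/s
w_6 = (20.0 − 15.4)/2 = 2.3 m; q_6 = 0.42 × 0.84 × 2.3 = 0.8114 m³/s
Stations 1, 7 contribute zero (depth or velocity is 0).
Q = Σ qᵢ = 11.36 m³/s

11.4 m³/s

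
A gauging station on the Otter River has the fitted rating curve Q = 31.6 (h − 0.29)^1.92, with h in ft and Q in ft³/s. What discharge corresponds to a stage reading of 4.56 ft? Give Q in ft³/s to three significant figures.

513 ft³/s

Q = 31.6 × (4.56 − 0.29)^1.92 = 31.6 × 4.27^1.92 = 513.0 ft³/s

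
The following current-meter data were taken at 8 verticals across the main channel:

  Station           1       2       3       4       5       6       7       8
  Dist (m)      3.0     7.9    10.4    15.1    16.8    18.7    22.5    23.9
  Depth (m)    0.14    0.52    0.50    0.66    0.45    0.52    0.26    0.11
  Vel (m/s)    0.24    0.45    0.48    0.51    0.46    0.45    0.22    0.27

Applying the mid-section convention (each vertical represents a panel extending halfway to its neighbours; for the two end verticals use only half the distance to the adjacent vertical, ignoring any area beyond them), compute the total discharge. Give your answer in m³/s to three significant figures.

w_1 = (7.9 − 3.0)/2 = 2.45 m; q_1 = 0.24 × 0.14 × 2.45 = 0.08232 m³/s
w_2 = (10.4 − 3.0)/2 = 3.7 m; q_2 = 0.45 × 0.52 × 3.7 = 0.8658 m³/s
w_3 = (15.1 − 7.9)/2 = 3.6 m; q_3 = 0.48 × 0.50 × 3.6 = 0.8640 m³/s
w_4 = (16.8 − 10.4)/2 = 3.2 m; q_4 = 0.51 × 0.66 × 3.2 = 1.077 m³/s
w_5 = (18.7 − 15.1)/2 = 1.8 m; q_5 = 0.46 × 0.45 × 1.8 = 0.3726 m³/s
w_6 = (22.5 − 16.8)/2 = 2.85 m; q_6 = 0.45 × 0.52 × 2.85 = 0.6669 m³/s
w_7 = (23.9 − 18.7)/2 = 2.6 m; q_7 = 0.22 × 0.26 × 2.6 = 0.1487 m³/s
w_8 = (23.9 − 22.5)/2 = 0.7 m; q_8 = 0.27 × 0.11 × 0.7 = 0.02079 m³/s
Q = Σ qᵢ = 4.098 m³/s

4.10 m³/s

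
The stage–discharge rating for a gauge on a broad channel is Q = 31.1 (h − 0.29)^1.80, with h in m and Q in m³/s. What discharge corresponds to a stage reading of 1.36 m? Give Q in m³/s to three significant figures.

Q = 31.1 × (1.36 − 0.29)^1.80 = 31.1 × 1.07^1.80 = 35.13 m³/s

35.1 m³/s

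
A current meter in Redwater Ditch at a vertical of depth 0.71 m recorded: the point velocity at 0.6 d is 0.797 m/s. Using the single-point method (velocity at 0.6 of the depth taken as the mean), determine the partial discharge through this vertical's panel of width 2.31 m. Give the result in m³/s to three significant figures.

v̄ = v₀.₆ = 0.797 m/s
q = v̄ × d × w = 0.7970 × 0.71 × 2.31 = 1.307 m³/s

1.31 m³/s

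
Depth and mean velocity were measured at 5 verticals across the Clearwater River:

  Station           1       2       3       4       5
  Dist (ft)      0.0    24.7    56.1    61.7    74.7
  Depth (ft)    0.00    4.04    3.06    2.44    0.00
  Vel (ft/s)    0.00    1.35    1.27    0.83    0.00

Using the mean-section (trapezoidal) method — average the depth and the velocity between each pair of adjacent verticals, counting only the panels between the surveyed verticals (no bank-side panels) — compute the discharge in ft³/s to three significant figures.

Panel 1-2: Δb = 24.7 ft, d̄ = (0.00+4.04)/2 = 2.02, v̄ = (0.00+1.35)/2 = 0.675 → q = 24.7×2.02×0.675 = 33.68 ft³/s
Panel 2-3: Δb = 31.4 ft, d̄ = (4.04+3.06)/2 = 3.55, v̄ = (1.35+1.27)/2 = 1.31 → q = 31.4×3.55×1.31 = 146.0 ft³/s
Panel 3-4: Δb = 5.6 ft, d̄ = (3.06+2.44)/2 = 2.75, v̄ = (1.27+0.83)/2 = 1.05 → q = 5.6×2.75×1.05 = 16.17 ft³/s
Panel 4-5: Δb = 13 ft, d̄ = (2.44+0.00)/2 = 1.22, v̄ = (0.83+0.00)/2 = 0.415 → q = 13×1.22×0.415 = 6.582 ft³/s
Q = Σ q = 202.5 ft³/s

202 ft³/s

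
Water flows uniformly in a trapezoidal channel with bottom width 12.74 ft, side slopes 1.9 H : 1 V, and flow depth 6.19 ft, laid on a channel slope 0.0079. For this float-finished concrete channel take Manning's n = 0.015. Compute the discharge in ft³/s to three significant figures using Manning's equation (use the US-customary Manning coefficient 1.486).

3280 ft³/s

A = (b + z·y)·y = (12.74 + 1.9×6.19)×6.19 = 151.7 ft²
P = b + 2y√(1+z²) = 12.74 + 2×6.19×√(1+1.9²) = 39.32 ft
R = A/P = 151.7/39.32 = 3.857 ft
Q = (1.486/n)·A·R^(2/3)·S^(1/2) = (1.486/0.015) × 151.7 × 3.857^(2/3) × 0.0079^(1/2) = 3284 ft³/s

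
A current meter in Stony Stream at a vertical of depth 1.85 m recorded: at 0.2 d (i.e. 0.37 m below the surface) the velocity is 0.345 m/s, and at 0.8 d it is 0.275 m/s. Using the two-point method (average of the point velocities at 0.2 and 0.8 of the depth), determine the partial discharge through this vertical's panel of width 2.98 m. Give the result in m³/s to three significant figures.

v̄ = (0.345 + 0.275) / 2 = 0.3100 m/s
q = v̄ × d × w = 0.3100 × 1.85 × 2.98 = 1.709 m³/s

1.71 m³/s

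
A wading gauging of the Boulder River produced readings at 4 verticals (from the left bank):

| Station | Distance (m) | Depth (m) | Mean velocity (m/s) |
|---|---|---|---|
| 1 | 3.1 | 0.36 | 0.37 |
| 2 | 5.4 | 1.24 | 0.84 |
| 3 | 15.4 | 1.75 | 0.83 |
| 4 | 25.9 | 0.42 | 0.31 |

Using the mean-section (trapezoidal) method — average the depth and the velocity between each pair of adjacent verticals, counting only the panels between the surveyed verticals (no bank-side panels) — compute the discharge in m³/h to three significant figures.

72300 m³/h

Panel 1-2: Δb = 2.3 m, d̄ = (0.36+1.24)/2 = 0.8, v̄ = (0.37+0.84)/2 = 0.605 → q = 2.3×0.8×0.605 = 1.113 m³/s
Panel 2-3: Δb = 10 m, d̄ = (1.24+1.75)/2 = 1.495, v̄ = (0.84+0.83)/2 = 0.835 → q = 10×1.495×0.835 = 12.48 m³/s
Panel 3-4: Δb = 10.5 m, d̄ = (1.75+0.42)/2 = 1.085, v̄ = (0.83+0.31)/2 = 0.57 → q = 10.5×1.085×0.57 = 6.494 m³/s
Q = Σ q = 20.09 m³/s
= 20.09 × 3600 = 72320 m³/h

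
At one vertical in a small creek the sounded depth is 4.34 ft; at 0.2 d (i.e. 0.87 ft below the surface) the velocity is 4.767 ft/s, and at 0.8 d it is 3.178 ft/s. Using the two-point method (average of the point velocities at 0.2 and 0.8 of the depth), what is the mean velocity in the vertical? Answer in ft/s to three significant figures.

v̄ = (4.767 + 3.178) / 2 = 3.973 ft/s

3.97 ft/s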